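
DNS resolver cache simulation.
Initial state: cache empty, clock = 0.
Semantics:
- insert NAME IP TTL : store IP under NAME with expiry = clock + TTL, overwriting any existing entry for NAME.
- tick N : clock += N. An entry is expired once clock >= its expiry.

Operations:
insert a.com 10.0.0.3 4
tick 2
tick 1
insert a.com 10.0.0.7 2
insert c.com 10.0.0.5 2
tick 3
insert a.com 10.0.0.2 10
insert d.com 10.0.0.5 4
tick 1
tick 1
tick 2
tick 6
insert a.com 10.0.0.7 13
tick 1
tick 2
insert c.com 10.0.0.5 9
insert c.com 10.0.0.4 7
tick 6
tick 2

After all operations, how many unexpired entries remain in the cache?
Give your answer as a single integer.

Op 1: insert a.com -> 10.0.0.3 (expiry=0+4=4). clock=0
Op 2: tick 2 -> clock=2.
Op 3: tick 1 -> clock=3.
Op 4: insert a.com -> 10.0.0.7 (expiry=3+2=5). clock=3
Op 5: insert c.com -> 10.0.0.5 (expiry=3+2=5). clock=3
Op 6: tick 3 -> clock=6. purged={a.com,c.com}
Op 7: insert a.com -> 10.0.0.2 (expiry=6+10=16). clock=6
Op 8: insert d.com -> 10.0.0.5 (expiry=6+4=10). clock=6
Op 9: tick 1 -> clock=7.
Op 10: tick 1 -> clock=8.
Op 11: tick 2 -> clock=10. purged={d.com}
Op 12: tick 6 -> clock=16. purged={a.com}
Op 13: insert a.com -> 10.0.0.7 (expiry=16+13=29). clock=16
Op 14: tick 1 -> clock=17.
Op 15: tick 2 -> clock=19.
Op 16: insert c.com -> 10.0.0.5 (expiry=19+9=28). clock=19
Op 17: insert c.com -> 10.0.0.4 (expiry=19+7=26). clock=19
Op 18: tick 6 -> clock=25.
Op 19: tick 2 -> clock=27. purged={c.com}
Final cache (unexpired): {a.com} -> size=1

Answer: 1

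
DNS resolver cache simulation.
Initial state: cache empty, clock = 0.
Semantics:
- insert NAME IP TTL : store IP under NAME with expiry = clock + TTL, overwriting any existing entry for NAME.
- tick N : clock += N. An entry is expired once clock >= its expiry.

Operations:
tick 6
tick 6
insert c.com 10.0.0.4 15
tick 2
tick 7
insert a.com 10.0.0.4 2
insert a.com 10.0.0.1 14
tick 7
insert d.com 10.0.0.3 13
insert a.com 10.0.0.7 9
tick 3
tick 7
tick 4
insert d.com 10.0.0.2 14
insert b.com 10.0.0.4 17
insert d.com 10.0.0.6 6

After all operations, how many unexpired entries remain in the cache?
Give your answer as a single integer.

Answer: 2

Derivation:
Op 1: tick 6 -> clock=6.
Op 2: tick 6 -> clock=12.
Op 3: insert c.com -> 10.0.0.4 (expiry=12+15=27). clock=12
Op 4: tick 2 -> clock=14.
Op 5: tick 7 -> clock=21.
Op 6: insert a.com -> 10.0.0.4 (expiry=21+2=23). clock=21
Op 7: insert a.com -> 10.0.0.1 (expiry=21+14=35). clock=21
Op 8: tick 7 -> clock=28. purged={c.com}
Op 9: insert d.com -> 10.0.0.3 (expiry=28+13=41). clock=28
Op 10: insert a.com -> 10.0.0.7 (expiry=28+9=37). clock=28
Op 11: tick 3 -> clock=31.
Op 12: tick 7 -> clock=38. purged={a.com}
Op 13: tick 4 -> clock=42. purged={d.com}
Op 14: insert d.com -> 10.0.0.2 (expiry=42+14=56). clock=42
Op 15: insert b.com -> 10.0.0.4 (expiry=42+17=59). clock=42
Op 16: insert d.com -> 10.0.0.6 (expiry=42+6=48). clock=42
Final cache (unexpired): {b.com,d.com} -> size=2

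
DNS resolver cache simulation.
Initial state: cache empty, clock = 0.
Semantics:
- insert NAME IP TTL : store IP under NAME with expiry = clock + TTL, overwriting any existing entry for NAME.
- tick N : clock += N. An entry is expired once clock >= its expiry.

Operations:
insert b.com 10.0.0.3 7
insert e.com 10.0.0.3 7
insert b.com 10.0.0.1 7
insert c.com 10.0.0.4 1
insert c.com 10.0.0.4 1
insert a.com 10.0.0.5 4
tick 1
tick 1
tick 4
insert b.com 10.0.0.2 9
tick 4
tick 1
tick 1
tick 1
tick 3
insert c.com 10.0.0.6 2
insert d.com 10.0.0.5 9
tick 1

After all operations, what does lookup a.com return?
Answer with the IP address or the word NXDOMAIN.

Op 1: insert b.com -> 10.0.0.3 (expiry=0+7=7). clock=0
Op 2: insert e.com -> 10.0.0.3 (expiry=0+7=7). clock=0
Op 3: insert b.com -> 10.0.0.1 (expiry=0+7=7). clock=0
Op 4: insert c.com -> 10.0.0.4 (expiry=0+1=1). clock=0
Op 5: insert c.com -> 10.0.0.4 (expiry=0+1=1). clock=0
Op 6: insert a.com -> 10.0.0.5 (expiry=0+4=4). clock=0
Op 7: tick 1 -> clock=1. purged={c.com}
Op 8: tick 1 -> clock=2.
Op 9: tick 4 -> clock=6. purged={a.com}
Op 10: insert b.com -> 10.0.0.2 (expiry=6+9=15). clock=6
Op 11: tick 4 -> clock=10. purged={e.com}
Op 12: tick 1 -> clock=11.
Op 13: tick 1 -> clock=12.
Op 14: tick 1 -> clock=13.
Op 15: tick 3 -> clock=16. purged={b.com}
Op 16: insert c.com -> 10.0.0.6 (expiry=16+2=18). clock=16
Op 17: insert d.com -> 10.0.0.5 (expiry=16+9=25). clock=16
Op 18: tick 1 -> clock=17.
lookup a.com: not in cache (expired or never inserted)

Answer: NXDOMAIN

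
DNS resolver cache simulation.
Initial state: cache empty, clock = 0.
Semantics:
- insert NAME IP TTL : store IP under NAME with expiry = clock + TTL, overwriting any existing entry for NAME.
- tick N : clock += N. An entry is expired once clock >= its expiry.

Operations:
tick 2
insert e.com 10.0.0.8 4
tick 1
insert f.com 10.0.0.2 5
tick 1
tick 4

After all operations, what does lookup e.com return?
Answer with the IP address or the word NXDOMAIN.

Answer: NXDOMAIN

Derivation:
Op 1: tick 2 -> clock=2.
Op 2: insert e.com -> 10.0.0.8 (expiry=2+4=6). clock=2
Op 3: tick 1 -> clock=3.
Op 4: insert f.com -> 10.0.0.2 (expiry=3+5=8). clock=3
Op 5: tick 1 -> clock=4.
Op 6: tick 4 -> clock=8. purged={e.com,f.com}
lookup e.com: not in cache (expired or never inserted)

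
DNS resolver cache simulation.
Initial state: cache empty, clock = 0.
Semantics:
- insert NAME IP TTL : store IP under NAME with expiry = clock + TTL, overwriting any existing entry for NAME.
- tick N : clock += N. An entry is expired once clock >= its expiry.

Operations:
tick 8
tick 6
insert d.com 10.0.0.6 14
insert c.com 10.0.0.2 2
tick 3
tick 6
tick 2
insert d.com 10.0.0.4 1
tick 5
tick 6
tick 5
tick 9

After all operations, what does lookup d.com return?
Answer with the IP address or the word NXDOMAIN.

Op 1: tick 8 -> clock=8.
Op 2: tick 6 -> clock=14.
Op 3: insert d.com -> 10.0.0.6 (expiry=14+14=28). clock=14
Op 4: insert c.com -> 10.0.0.2 (expiry=14+2=16). clock=14
Op 5: tick 3 -> clock=17. purged={c.com}
Op 6: tick 6 -> clock=23.
Op 7: tick 2 -> clock=25.
Op 8: insert d.com -> 10.0.0.4 (expiry=25+1=26). clock=25
Op 9: tick 5 -> clock=30. purged={d.com}
Op 10: tick 6 -> clock=36.
Op 11: tick 5 -> clock=41.
Op 12: tick 9 -> clock=50.
lookup d.com: not in cache (expired or never inserted)

Answer: NXDOMAIN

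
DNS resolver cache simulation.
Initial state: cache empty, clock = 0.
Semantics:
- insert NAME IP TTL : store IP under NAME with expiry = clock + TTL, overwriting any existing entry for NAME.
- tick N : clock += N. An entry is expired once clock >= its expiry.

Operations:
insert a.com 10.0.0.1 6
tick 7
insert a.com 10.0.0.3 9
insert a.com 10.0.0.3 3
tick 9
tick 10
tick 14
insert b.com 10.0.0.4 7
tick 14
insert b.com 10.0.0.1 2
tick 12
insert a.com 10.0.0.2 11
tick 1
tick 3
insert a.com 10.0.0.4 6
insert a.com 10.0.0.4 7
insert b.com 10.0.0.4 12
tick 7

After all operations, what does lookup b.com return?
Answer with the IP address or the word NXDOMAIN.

Op 1: insert a.com -> 10.0.0.1 (expiry=0+6=6). clock=0
Op 2: tick 7 -> clock=7. purged={a.com}
Op 3: insert a.com -> 10.0.0.3 (expiry=7+9=16). clock=7
Op 4: insert a.com -> 10.0.0.3 (expiry=7+3=10). clock=7
Op 5: tick 9 -> clock=16. purged={a.com}
Op 6: tick 10 -> clock=26.
Op 7: tick 14 -> clock=40.
Op 8: insert b.com -> 10.0.0.4 (expiry=40+7=47). clock=40
Op 9: tick 14 -> clock=54. purged={b.com}
Op 10: insert b.com -> 10.0.0.1 (expiry=54+2=56). clock=54
Op 11: tick 12 -> clock=66. purged={b.com}
Op 12: insert a.com -> 10.0.0.2 (expiry=66+11=77). clock=66
Op 13: tick 1 -> clock=67.
Op 14: tick 3 -> clock=70.
Op 15: insert a.com -> 10.0.0.4 (expiry=70+6=76). clock=70
Op 16: insert a.com -> 10.0.0.4 (expiry=70+7=77). clock=70
Op 17: insert b.com -> 10.0.0.4 (expiry=70+12=82). clock=70
Op 18: tick 7 -> clock=77. purged={a.com}
lookup b.com: present, ip=10.0.0.4 expiry=82 > clock=77

Answer: 10.0.0.4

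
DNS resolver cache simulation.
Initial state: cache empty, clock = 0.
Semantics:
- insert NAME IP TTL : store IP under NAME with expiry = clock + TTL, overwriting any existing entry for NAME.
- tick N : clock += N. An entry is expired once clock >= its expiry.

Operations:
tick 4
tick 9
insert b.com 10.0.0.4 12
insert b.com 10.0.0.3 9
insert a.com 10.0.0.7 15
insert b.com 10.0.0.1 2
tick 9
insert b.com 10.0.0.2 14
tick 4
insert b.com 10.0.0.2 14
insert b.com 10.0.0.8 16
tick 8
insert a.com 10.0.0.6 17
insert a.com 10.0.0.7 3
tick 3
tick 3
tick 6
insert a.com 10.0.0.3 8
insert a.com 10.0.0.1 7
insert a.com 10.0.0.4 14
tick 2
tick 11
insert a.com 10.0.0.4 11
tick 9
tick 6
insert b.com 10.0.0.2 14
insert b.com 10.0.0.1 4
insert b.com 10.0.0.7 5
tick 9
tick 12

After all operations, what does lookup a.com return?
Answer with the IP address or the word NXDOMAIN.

Answer: NXDOMAIN

Derivation:
Op 1: tick 4 -> clock=4.
Op 2: tick 9 -> clock=13.
Op 3: insert b.com -> 10.0.0.4 (expiry=13+12=25). clock=13
Op 4: insert b.com -> 10.0.0.3 (expiry=13+9=22). clock=13
Op 5: insert a.com -> 10.0.0.7 (expiry=13+15=28). clock=13
Op 6: insert b.com -> 10.0.0.1 (expiry=13+2=15). clock=13
Op 7: tick 9 -> clock=22. purged={b.com}
Op 8: insert b.com -> 10.0.0.2 (expiry=22+14=36). clock=22
Op 9: tick 4 -> clock=26.
Op 10: insert b.com -> 10.0.0.2 (expiry=26+14=40). clock=26
Op 11: insert b.com -> 10.0.0.8 (expiry=26+16=42). clock=26
Op 12: tick 8 -> clock=34. purged={a.com}
Op 13: insert a.com -> 10.0.0.6 (expiry=34+17=51). clock=34
Op 14: insert a.com -> 10.0.0.7 (expiry=34+3=37). clock=34
Op 15: tick 3 -> clock=37. purged={a.com}
Op 16: tick 3 -> clock=40.
Op 17: tick 6 -> clock=46. purged={b.com}
Op 18: insert a.com -> 10.0.0.3 (expiry=46+8=54). clock=46
Op 19: insert a.com -> 10.0.0.1 (expiry=46+7=53). clock=46
Op 20: insert a.com -> 10.0.0.4 (expiry=46+14=60). clock=46
Op 21: tick 2 -> clock=48.
Op 22: tick 11 -> clock=59.
Op 23: insert a.com -> 10.0.0.4 (expiry=59+11=70). clock=59
Op 24: tick 9 -> clock=68.
Op 25: tick 6 -> clock=74. purged={a.com}
Op 26: insert b.com -> 10.0.0.2 (expiry=74+14=88). clock=74
Op 27: insert b.com -> 10.0.0.1 (expiry=74+4=78). clock=74
Op 28: insert b.com -> 10.0.0.7 (expiry=74+5=79). clock=74
Op 29: tick 9 -> clock=83. purged={b.com}
Op 30: tick 12 -> clock=95.
lookup a.com: not in cache (expired or never inserted)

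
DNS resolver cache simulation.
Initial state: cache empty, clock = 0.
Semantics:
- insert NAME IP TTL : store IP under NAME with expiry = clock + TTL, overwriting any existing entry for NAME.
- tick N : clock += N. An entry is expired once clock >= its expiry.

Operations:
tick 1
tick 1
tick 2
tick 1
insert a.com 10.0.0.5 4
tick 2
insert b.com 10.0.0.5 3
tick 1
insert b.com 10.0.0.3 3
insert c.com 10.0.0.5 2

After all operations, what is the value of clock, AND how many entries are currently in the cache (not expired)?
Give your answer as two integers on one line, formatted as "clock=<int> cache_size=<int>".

Op 1: tick 1 -> clock=1.
Op 2: tick 1 -> clock=2.
Op 3: tick 2 -> clock=4.
Op 4: tick 1 -> clock=5.
Op 5: insert a.com -> 10.0.0.5 (expiry=5+4=9). clock=5
Op 6: tick 2 -> clock=7.
Op 7: insert b.com -> 10.0.0.5 (expiry=7+3=10). clock=7
Op 8: tick 1 -> clock=8.
Op 9: insert b.com -> 10.0.0.3 (expiry=8+3=11). clock=8
Op 10: insert c.com -> 10.0.0.5 (expiry=8+2=10). clock=8
Final clock = 8
Final cache (unexpired): {a.com,b.com,c.com} -> size=3

Answer: clock=8 cache_size=3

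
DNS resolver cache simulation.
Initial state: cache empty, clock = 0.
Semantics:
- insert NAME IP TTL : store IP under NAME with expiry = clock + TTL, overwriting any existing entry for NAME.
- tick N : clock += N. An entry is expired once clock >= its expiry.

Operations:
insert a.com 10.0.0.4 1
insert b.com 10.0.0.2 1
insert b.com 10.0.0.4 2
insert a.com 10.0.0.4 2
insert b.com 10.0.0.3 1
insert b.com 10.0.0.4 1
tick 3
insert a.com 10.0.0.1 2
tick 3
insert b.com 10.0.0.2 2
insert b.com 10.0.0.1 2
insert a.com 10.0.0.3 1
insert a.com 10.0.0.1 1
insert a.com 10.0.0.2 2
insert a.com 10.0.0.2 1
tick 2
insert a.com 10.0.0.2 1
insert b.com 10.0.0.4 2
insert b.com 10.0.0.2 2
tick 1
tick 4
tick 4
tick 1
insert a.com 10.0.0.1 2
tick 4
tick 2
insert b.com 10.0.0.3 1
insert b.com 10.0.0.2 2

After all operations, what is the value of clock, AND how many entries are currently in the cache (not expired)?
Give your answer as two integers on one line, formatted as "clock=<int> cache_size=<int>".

Answer: clock=24 cache_size=1

Derivation:
Op 1: insert a.com -> 10.0.0.4 (expiry=0+1=1). clock=0
Op 2: insert b.com -> 10.0.0.2 (expiry=0+1=1). clock=0
Op 3: insert b.com -> 10.0.0.4 (expiry=0+2=2). clock=0
Op 4: insert a.com -> 10.0.0.4 (expiry=0+2=2). clock=0
Op 5: insert b.com -> 10.0.0.3 (expiry=0+1=1). clock=0
Op 6: insert b.com -> 10.0.0.4 (expiry=0+1=1). clock=0
Op 7: tick 3 -> clock=3. purged={a.com,b.com}
Op 8: insert a.com -> 10.0.0.1 (expiry=3+2=5). clock=3
Op 9: tick 3 -> clock=6. purged={a.com}
Op 10: insert b.com -> 10.0.0.2 (expiry=6+2=8). clock=6
Op 11: insert b.com -> 10.0.0.1 (expiry=6+2=8). clock=6
Op 12: insert a.com -> 10.0.0.3 (expiry=6+1=7). clock=6
Op 13: insert a.com -> 10.0.0.1 (expiry=6+1=7). clock=6
Op 14: insert a.com -> 10.0.0.2 (expiry=6+2=8). clock=6
Op 15: insert a.com -> 10.0.0.2 (expiry=6+1=7). clock=6
Op 16: tick 2 -> clock=8. purged={a.com,b.com}
Op 17: insert a.com -> 10.0.0.2 (expiry=8+1=9). clock=8
Op 18: insert b.com -> 10.0.0.4 (expiry=8+2=10). clock=8
Op 19: insert b.com -> 10.0.0.2 (expiry=8+2=10). clock=8
Op 20: tick 1 -> clock=9. purged={a.com}
Op 21: tick 4 -> clock=13. purged={b.com}
Op 22: tick 4 -> clock=17.
Op 23: tick 1 -> clock=18.
Op 24: insert a.com -> 10.0.0.1 (expiry=18+2=20). clock=18
Op 25: tick 4 -> clock=22. purged={a.com}
Op 26: tick 2 -> clock=24.
Op 27: insert b.com -> 10.0.0.3 (expiry=24+1=25). clock=24
Op 28: insert b.com -> 10.0.0.2 (expiry=24+2=26). clock=24
Final clock = 24
Final cache (unexpired): {b.com} -> size=1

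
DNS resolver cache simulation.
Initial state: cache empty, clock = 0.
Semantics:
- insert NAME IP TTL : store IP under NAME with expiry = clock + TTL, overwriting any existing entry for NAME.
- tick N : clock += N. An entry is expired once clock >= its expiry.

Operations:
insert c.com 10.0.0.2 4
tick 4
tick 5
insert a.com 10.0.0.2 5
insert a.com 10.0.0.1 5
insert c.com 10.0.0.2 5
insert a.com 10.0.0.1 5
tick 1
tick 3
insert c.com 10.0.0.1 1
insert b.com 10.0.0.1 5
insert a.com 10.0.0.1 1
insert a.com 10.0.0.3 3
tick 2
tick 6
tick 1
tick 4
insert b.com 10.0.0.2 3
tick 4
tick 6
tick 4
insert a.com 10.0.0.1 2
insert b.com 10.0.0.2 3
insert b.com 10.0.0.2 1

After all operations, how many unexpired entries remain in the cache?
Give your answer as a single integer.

Op 1: insert c.com -> 10.0.0.2 (expiry=0+4=4). clock=0
Op 2: tick 4 -> clock=4. purged={c.com}
Op 3: tick 5 -> clock=9.
Op 4: insert a.com -> 10.0.0.2 (expiry=9+5=14). clock=9
Op 5: insert a.com -> 10.0.0.1 (expiry=9+5=14). clock=9
Op 6: insert c.com -> 10.0.0.2 (expiry=9+5=14). clock=9
Op 7: insert a.com -> 10.0.0.1 (expiry=9+5=14). clock=9
Op 8: tick 1 -> clock=10.
Op 9: tick 3 -> clock=13.
Op 10: insert c.com -> 10.0.0.1 (expiry=13+1=14). clock=13
Op 11: insert b.com -> 10.0.0.1 (expiry=13+5=18). clock=13
Op 12: insert a.com -> 10.0.0.1 (expiry=13+1=14). clock=13
Op 13: insert a.com -> 10.0.0.3 (expiry=13+3=16). clock=13
Op 14: tick 2 -> clock=15. purged={c.com}
Op 15: tick 6 -> clock=21. purged={a.com,b.com}
Op 16: tick 1 -> clock=22.
Op 17: tick 4 -> clock=26.
Op 18: insert b.com -> 10.0.0.2 (expiry=26+3=29). clock=26
Op 19: tick 4 -> clock=30. purged={b.com}
Op 20: tick 6 -> clock=36.
Op 21: tick 4 -> clock=40.
Op 22: insert a.com -> 10.0.0.1 (expiry=40+2=42). clock=40
Op 23: insert b.com -> 10.0.0.2 (expiry=40+3=43). clock=40
Op 24: insert b.com -> 10.0.0.2 (expiry=40+1=41). clock=40
Final cache (unexpired): {a.com,b.com} -> size=2

Answer: 2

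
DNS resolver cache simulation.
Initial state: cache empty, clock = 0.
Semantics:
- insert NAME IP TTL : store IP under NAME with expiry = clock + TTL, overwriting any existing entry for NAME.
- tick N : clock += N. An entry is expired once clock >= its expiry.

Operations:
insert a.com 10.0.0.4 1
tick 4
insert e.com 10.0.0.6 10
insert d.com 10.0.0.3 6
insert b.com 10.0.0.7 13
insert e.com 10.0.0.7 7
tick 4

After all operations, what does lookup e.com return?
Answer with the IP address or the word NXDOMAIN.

Op 1: insert a.com -> 10.0.0.4 (expiry=0+1=1). clock=0
Op 2: tick 4 -> clock=4. purged={a.com}
Op 3: insert e.com -> 10.0.0.6 (expiry=4+10=14). clock=4
Op 4: insert d.com -> 10.0.0.3 (expiry=4+6=10). clock=4
Op 5: insert b.com -> 10.0.0.7 (expiry=4+13=17). clock=4
Op 6: insert e.com -> 10.0.0.7 (expiry=4+7=11). clock=4
Op 7: tick 4 -> clock=8.
lookup e.com: present, ip=10.0.0.7 expiry=11 > clock=8

Answer: 10.0.0.7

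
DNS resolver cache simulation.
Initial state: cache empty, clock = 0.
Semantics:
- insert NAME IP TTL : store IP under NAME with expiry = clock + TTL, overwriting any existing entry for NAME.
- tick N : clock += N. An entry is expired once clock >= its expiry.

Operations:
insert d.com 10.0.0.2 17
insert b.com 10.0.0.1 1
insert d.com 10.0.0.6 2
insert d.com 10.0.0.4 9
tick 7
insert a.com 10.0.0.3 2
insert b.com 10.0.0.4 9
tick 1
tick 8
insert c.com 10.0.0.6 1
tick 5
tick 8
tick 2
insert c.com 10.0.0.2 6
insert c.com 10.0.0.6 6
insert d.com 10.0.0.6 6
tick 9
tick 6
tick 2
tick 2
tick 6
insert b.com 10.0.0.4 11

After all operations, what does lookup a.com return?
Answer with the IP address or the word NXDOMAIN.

Answer: NXDOMAIN

Derivation:
Op 1: insert d.com -> 10.0.0.2 (expiry=0+17=17). clock=0
Op 2: insert b.com -> 10.0.0.1 (expiry=0+1=1). clock=0
Op 3: insert d.com -> 10.0.0.6 (expiry=0+2=2). clock=0
Op 4: insert d.com -> 10.0.0.4 (expiry=0+9=9). clock=0
Op 5: tick 7 -> clock=7. purged={b.com}
Op 6: insert a.com -> 10.0.0.3 (expiry=7+2=9). clock=7
Op 7: insert b.com -> 10.0.0.4 (expiry=7+9=16). clock=7
Op 8: tick 1 -> clock=8.
Op 9: tick 8 -> clock=16. purged={a.com,b.com,d.com}
Op 10: insert c.com -> 10.0.0.6 (expiry=16+1=17). clock=16
Op 11: tick 5 -> clock=21. purged={c.com}
Op 12: tick 8 -> clock=29.
Op 13: tick 2 -> clock=31.
Op 14: insert c.com -> 10.0.0.2 (expiry=31+6=37). clock=31
Op 15: insert c.com -> 10.0.0.6 (expiry=31+6=37). clock=31
Op 16: insert d.com -> 10.0.0.6 (expiry=31+6=37). clock=31
Op 17: tick 9 -> clock=40. purged={c.com,d.com}
Op 18: tick 6 -> clock=46.
Op 19: tick 2 -> clock=48.
Op 20: tick 2 -> clock=50.
Op 21: tick 6 -> clock=56.
Op 22: insert b.com -> 10.0.0.4 (expiry=56+11=67). clock=56
lookup a.com: not in cache (expired or never inserted)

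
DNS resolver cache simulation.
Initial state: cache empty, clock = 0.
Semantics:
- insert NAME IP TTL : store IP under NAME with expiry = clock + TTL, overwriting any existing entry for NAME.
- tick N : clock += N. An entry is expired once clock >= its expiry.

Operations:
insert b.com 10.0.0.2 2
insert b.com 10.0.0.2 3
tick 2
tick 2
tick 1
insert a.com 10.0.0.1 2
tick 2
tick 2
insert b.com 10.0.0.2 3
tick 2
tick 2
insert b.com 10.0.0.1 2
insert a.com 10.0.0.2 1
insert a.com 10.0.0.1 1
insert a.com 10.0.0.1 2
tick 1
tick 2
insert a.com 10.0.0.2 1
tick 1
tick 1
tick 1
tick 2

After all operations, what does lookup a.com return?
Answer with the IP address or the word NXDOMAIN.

Op 1: insert b.com -> 10.0.0.2 (expiry=0+2=2). clock=0
Op 2: insert b.com -> 10.0.0.2 (expiry=0+3=3). clock=0
Op 3: tick 2 -> clock=2.
Op 4: tick 2 -> clock=4. purged={b.com}
Op 5: tick 1 -> clock=5.
Op 6: insert a.com -> 10.0.0.1 (expiry=5+2=7). clock=5
Op 7: tick 2 -> clock=7. purged={a.com}
Op 8: tick 2 -> clock=9.
Op 9: insert b.com -> 10.0.0.2 (expiry=9+3=12). clock=9
Op 10: tick 2 -> clock=11.
Op 11: tick 2 -> clock=13. purged={b.com}
Op 12: insert b.com -> 10.0.0.1 (expiry=13+2=15). clock=13
Op 13: insert a.com -> 10.0.0.2 (expiry=13+1=14). clock=13
Op 14: insert a.com -> 10.0.0.1 (expiry=13+1=14). clock=13
Op 15: insert a.com -> 10.0.0.1 (expiry=13+2=15). clock=13
Op 16: tick 1 -> clock=14.
Op 17: tick 2 -> clock=16. purged={a.com,b.com}
Op 18: insert a.com -> 10.0.0.2 (expiry=16+1=17). clock=16
Op 19: tick 1 -> clock=17. purged={a.com}
Op 20: tick 1 -> clock=18.
Op 21: tick 1 -> clock=19.
Op 22: tick 2 -> clock=21.
lookup a.com: not in cache (expired or never inserted)

Answer: NXDOMAIN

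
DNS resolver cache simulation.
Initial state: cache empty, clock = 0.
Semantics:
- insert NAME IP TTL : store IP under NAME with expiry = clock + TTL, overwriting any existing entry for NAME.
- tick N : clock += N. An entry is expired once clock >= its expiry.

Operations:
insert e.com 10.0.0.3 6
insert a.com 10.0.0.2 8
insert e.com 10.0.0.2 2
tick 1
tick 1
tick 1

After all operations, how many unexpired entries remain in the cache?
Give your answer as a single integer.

Answer: 1

Derivation:
Op 1: insert e.com -> 10.0.0.3 (expiry=0+6=6). clock=0
Op 2: insert a.com -> 10.0.0.2 (expiry=0+8=8). clock=0
Op 3: insert e.com -> 10.0.0.2 (expiry=0+2=2). clock=0
Op 4: tick 1 -> clock=1.
Op 5: tick 1 -> clock=2. purged={e.com}
Op 6: tick 1 -> clock=3.
Final cache (unexpired): {a.com} -> size=1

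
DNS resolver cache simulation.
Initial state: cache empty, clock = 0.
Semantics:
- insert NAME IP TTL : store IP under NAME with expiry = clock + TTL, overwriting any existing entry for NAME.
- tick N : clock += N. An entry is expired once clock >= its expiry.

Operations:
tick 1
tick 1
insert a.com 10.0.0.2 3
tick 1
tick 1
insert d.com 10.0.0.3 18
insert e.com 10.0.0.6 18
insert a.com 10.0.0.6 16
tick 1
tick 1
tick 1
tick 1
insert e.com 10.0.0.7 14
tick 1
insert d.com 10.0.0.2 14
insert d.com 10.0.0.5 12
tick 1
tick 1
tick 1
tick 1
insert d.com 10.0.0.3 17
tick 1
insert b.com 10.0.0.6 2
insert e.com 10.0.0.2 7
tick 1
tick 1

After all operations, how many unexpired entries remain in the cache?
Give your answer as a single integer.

Answer: 3

Derivation:
Op 1: tick 1 -> clock=1.
Op 2: tick 1 -> clock=2.
Op 3: insert a.com -> 10.0.0.2 (expiry=2+3=5). clock=2
Op 4: tick 1 -> clock=3.
Op 5: tick 1 -> clock=4.
Op 6: insert d.com -> 10.0.0.3 (expiry=4+18=22). clock=4
Op 7: insert e.com -> 10.0.0.6 (expiry=4+18=22). clock=4
Op 8: insert a.com -> 10.0.0.6 (expiry=4+16=20). clock=4
Op 9: tick 1 -> clock=5.
Op 10: tick 1 -> clock=6.
Op 11: tick 1 -> clock=7.
Op 12: tick 1 -> clock=8.
Op 13: insert e.com -> 10.0.0.7 (expiry=8+14=22). clock=8
Op 14: tick 1 -> clock=9.
Op 15: insert d.com -> 10.0.0.2 (expiry=9+14=23). clock=9
Op 16: insert d.com -> 10.0.0.5 (expiry=9+12=21). clock=9
Op 17: tick 1 -> clock=10.
Op 18: tick 1 -> clock=11.
Op 19: tick 1 -> clock=12.
Op 20: tick 1 -> clock=13.
Op 21: insert d.com -> 10.0.0.3 (expiry=13+17=30). clock=13
Op 22: tick 1 -> clock=14.
Op 23: insert b.com -> 10.0.0.6 (expiry=14+2=16). clock=14
Op 24: insert e.com -> 10.0.0.2 (expiry=14+7=21). clock=14
Op 25: tick 1 -> clock=15.
Op 26: tick 1 -> clock=16. purged={b.com}
Final cache (unexpired): {a.com,d.com,e.com} -> size=3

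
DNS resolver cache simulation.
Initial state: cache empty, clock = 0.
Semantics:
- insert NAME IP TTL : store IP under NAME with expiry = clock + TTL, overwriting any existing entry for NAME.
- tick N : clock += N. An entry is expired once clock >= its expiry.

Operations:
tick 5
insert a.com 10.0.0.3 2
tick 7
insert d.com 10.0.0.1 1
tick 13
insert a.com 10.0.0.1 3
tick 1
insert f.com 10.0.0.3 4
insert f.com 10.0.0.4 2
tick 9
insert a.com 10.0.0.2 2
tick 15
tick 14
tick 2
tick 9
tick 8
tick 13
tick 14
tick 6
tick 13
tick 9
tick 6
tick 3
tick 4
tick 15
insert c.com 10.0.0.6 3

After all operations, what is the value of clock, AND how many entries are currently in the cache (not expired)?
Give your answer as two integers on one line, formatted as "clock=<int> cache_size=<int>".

Answer: clock=166 cache_size=1

Derivation:
Op 1: tick 5 -> clock=5.
Op 2: insert a.com -> 10.0.0.3 (expiry=5+2=7). clock=5
Op 3: tick 7 -> clock=12. purged={a.com}
Op 4: insert d.com -> 10.0.0.1 (expiry=12+1=13). clock=12
Op 5: tick 13 -> clock=25. purged={d.com}
Op 6: insert a.com -> 10.0.0.1 (expiry=25+3=28). clock=25
Op 7: tick 1 -> clock=26.
Op 8: insert f.com -> 10.0.0.3 (expiry=26+4=30). clock=26
Op 9: insert f.com -> 10.0.0.4 (expiry=26+2=28). clock=26
Op 10: tick 9 -> clock=35. purged={a.com,f.com}
Op 11: insert a.com -> 10.0.0.2 (expiry=35+2=37). clock=35
Op 12: tick 15 -> clock=50. purged={a.com}
Op 13: tick 14 -> clock=64.
Op 14: tick 2 -> clock=66.
Op 15: tick 9 -> clock=75.
Op 16: tick 8 -> clock=83.
Op 17: tick 13 -> clock=96.
Op 18: tick 14 -> clock=110.
Op 19: tick 6 -> clock=116.
Op 20: tick 13 -> clock=129.
Op 21: tick 9 -> clock=138.
Op 22: tick 6 -> clock=144.
Op 23: tick 3 -> clock=147.
Op 24: tick 4 -> clock=151.
Op 25: tick 15 -> clock=166.
Op 26: insert c.com -> 10.0.0.6 (expiry=166+3=169). clock=166
Final clock = 166
Final cache (unexpired): {c.com} -> size=1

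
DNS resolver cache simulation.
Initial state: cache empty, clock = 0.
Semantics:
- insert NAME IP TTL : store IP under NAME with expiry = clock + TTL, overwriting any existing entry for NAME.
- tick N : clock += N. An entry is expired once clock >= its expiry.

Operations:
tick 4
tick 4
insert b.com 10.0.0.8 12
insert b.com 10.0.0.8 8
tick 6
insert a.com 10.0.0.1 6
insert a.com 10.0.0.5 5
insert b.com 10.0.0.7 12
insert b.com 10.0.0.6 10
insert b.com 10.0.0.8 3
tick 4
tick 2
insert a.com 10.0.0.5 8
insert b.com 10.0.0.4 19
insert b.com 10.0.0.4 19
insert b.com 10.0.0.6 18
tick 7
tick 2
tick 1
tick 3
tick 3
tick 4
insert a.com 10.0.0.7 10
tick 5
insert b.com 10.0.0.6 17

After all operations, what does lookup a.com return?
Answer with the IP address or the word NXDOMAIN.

Answer: 10.0.0.7

Derivation:
Op 1: tick 4 -> clock=4.
Op 2: tick 4 -> clock=8.
Op 3: insert b.com -> 10.0.0.8 (expiry=8+12=20). clock=8
Op 4: insert b.com -> 10.0.0.8 (expiry=8+8=16). clock=8
Op 5: tick 6 -> clock=14.
Op 6: insert a.com -> 10.0.0.1 (expiry=14+6=20). clock=14
Op 7: insert a.com -> 10.0.0.5 (expiry=14+5=19). clock=14
Op 8: insert b.com -> 10.0.0.7 (expiry=14+12=26). clock=14
Op 9: insert b.com -> 10.0.0.6 (expiry=14+10=24). clock=14
Op 10: insert b.com -> 10.0.0.8 (expiry=14+3=17). clock=14
Op 11: tick 4 -> clock=18. purged={b.com}
Op 12: tick 2 -> clock=20. purged={a.com}
Op 13: insert a.com -> 10.0.0.5 (expiry=20+8=28). clock=20
Op 14: insert b.com -> 10.0.0.4 (expiry=20+19=39). clock=20
Op 15: insert b.com -> 10.0.0.4 (expiry=20+19=39). clock=20
Op 16: insert b.com -> 10.0.0.6 (expiry=20+18=38). clock=20
Op 17: tick 7 -> clock=27.
Op 18: tick 2 -> clock=29. purged={a.com}
Op 19: tick 1 -> clock=30.
Op 20: tick 3 -> clock=33.
Op 21: tick 3 -> clock=36.
Op 22: tick 4 -> clock=40. purged={b.com}
Op 23: insert a.com -> 10.0.0.7 (expiry=40+10=50). clock=40
Op 24: tick 5 -> clock=45.
Op 25: insert b.com -> 10.0.0.6 (expiry=45+17=62). clock=45
lookup a.com: present, ip=10.0.0.7 expiry=50 > clock=45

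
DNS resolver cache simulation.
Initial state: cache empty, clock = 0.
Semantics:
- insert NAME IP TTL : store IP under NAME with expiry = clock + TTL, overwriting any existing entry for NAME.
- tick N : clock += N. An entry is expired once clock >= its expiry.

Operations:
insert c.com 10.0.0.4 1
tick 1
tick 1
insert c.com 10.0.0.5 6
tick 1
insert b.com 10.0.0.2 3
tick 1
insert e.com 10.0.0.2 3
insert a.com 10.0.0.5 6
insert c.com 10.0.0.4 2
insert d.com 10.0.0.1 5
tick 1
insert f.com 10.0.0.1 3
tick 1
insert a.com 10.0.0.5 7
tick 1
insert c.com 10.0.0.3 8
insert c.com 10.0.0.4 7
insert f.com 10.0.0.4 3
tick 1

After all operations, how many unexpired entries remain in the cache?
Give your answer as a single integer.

Op 1: insert c.com -> 10.0.0.4 (expiry=0+1=1). clock=0
Op 2: tick 1 -> clock=1. purged={c.com}
Op 3: tick 1 -> clock=2.
Op 4: insert c.com -> 10.0.0.5 (expiry=2+6=8). clock=2
Op 5: tick 1 -> clock=3.
Op 6: insert b.com -> 10.0.0.2 (expiry=3+3=6). clock=3
Op 7: tick 1 -> clock=4.
Op 8: insert e.com -> 10.0.0.2 (expiry=4+3=7). clock=4
Op 9: insert a.com -> 10.0.0.5 (expiry=4+6=10). clock=4
Op 10: insert c.com -> 10.0.0.4 (expiry=4+2=6). clock=4
Op 11: insert d.com -> 10.0.0.1 (expiry=4+5=9). clock=4
Op 12: tick 1 -> clock=5.
Op 13: insert f.com -> 10.0.0.1 (expiry=5+3=8). clock=5
Op 14: tick 1 -> clock=6. purged={b.com,c.com}
Op 15: insert a.com -> 10.0.0.5 (expiry=6+7=13). clock=6
Op 16: tick 1 -> clock=7. purged={e.com}
Op 17: insert c.com -> 10.0.0.3 (expiry=7+8=15). clock=7
Op 18: insert c.com -> 10.0.0.4 (expiry=7+7=14). clock=7
Op 19: insert f.com -> 10.0.0.4 (expiry=7+3=10). clock=7
Op 20: tick 1 -> clock=8.
Final cache (unexpired): {a.com,c.com,d.com,f.com} -> size=4

Answer: 4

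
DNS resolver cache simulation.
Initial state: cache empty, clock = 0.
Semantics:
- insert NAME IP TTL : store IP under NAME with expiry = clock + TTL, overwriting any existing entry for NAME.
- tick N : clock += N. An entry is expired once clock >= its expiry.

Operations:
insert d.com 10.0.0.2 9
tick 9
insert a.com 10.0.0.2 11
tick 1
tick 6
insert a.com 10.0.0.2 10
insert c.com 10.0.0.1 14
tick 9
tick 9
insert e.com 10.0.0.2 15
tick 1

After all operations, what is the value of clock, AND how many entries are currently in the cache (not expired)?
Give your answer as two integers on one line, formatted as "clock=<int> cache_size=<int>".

Op 1: insert d.com -> 10.0.0.2 (expiry=0+9=9). clock=0
Op 2: tick 9 -> clock=9. purged={d.com}
Op 3: insert a.com -> 10.0.0.2 (expiry=9+11=20). clock=9
Op 4: tick 1 -> clock=10.
Op 5: tick 6 -> clock=16.
Op 6: insert a.com -> 10.0.0.2 (expiry=16+10=26). clock=16
Op 7: insert c.com -> 10.0.0.1 (expiry=16+14=30). clock=16
Op 8: tick 9 -> clock=25.
Op 9: tick 9 -> clock=34. purged={a.com,c.com}
Op 10: insert e.com -> 10.0.0.2 (expiry=34+15=49). clock=34
Op 11: tick 1 -> clock=35.
Final clock = 35
Final cache (unexpired): {e.com} -> size=1

Answer: clock=35 cache_size=1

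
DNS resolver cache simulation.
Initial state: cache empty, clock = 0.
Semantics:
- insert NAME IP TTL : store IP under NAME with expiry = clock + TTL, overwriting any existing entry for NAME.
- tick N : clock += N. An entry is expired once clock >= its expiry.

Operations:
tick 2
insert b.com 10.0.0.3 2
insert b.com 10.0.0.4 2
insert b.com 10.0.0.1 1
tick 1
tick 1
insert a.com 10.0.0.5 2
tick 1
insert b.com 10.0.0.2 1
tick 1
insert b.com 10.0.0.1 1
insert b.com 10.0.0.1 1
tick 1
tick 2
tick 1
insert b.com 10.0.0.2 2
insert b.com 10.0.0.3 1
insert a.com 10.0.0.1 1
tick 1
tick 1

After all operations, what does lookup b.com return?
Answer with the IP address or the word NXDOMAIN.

Op 1: tick 2 -> clock=2.
Op 2: insert b.com -> 10.0.0.3 (expiry=2+2=4). clock=2
Op 3: insert b.com -> 10.0.0.4 (expiry=2+2=4). clock=2
Op 4: insert b.com -> 10.0.0.1 (expiry=2+1=3). clock=2
Op 5: tick 1 -> clock=3. purged={b.com}
Op 6: tick 1 -> clock=4.
Op 7: insert a.com -> 10.0.0.5 (expiry=4+2=6). clock=4
Op 8: tick 1 -> clock=5.
Op 9: insert b.com -> 10.0.0.2 (expiry=5+1=6). clock=5
Op 10: tick 1 -> clock=6. purged={a.com,b.com}
Op 11: insert b.com -> 10.0.0.1 (expiry=6+1=7). clock=6
Op 12: insert b.com -> 10.0.0.1 (expiry=6+1=7). clock=6
Op 13: tick 1 -> clock=7. purged={b.com}
Op 14: tick 2 -> clock=9.
Op 15: tick 1 -> clock=10.
Op 16: insert b.com -> 10.0.0.2 (expiry=10+2=12). clock=10
Op 17: insert b.com -> 10.0.0.3 (expiry=10+1=11). clock=10
Op 18: insert a.com -> 10.0.0.1 (expiry=10+1=11). clock=10
Op 19: tick 1 -> clock=11. purged={a.com,b.com}
Op 20: tick 1 -> clock=12.
lookup b.com: not in cache (expired or never inserted)

Answer: NXDOMAIN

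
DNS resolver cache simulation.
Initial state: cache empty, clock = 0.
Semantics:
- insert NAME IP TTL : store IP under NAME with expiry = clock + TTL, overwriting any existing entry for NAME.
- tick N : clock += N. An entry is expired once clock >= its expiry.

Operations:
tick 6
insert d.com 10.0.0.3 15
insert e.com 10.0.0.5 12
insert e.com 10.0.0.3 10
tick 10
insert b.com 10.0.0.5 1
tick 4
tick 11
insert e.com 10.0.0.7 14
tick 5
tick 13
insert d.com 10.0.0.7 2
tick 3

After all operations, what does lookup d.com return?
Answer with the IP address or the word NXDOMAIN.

Answer: NXDOMAIN

Derivation:
Op 1: tick 6 -> clock=6.
Op 2: insert d.com -> 10.0.0.3 (expiry=6+15=21). clock=6
Op 3: insert e.com -> 10.0.0.5 (expiry=6+12=18). clock=6
Op 4: insert e.com -> 10.0.0.3 (expiry=6+10=16). clock=6
Op 5: tick 10 -> clock=16. purged={e.com}
Op 6: insert b.com -> 10.0.0.5 (expiry=16+1=17). clock=16
Op 7: tick 4 -> clock=20. purged={b.com}
Op 8: tick 11 -> clock=31. purged={d.com}
Op 9: insert e.com -> 10.0.0.7 (expiry=31+14=45). clock=31
Op 10: tick 5 -> clock=36.
Op 11: tick 13 -> clock=49. purged={e.com}
Op 12: insert d.com -> 10.0.0.7 (expiry=49+2=51). clock=49
Op 13: tick 3 -> clock=52. purged={d.com}
lookup d.com: not in cache (expired or never inserted)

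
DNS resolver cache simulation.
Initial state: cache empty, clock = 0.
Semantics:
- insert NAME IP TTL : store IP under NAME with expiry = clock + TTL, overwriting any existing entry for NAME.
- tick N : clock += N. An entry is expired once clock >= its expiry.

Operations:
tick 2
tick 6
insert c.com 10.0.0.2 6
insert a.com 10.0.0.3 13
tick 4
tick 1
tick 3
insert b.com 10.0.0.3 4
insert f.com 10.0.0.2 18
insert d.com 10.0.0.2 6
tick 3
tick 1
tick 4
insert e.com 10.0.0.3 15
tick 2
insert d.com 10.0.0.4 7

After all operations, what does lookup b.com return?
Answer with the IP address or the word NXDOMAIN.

Op 1: tick 2 -> clock=2.
Op 2: tick 6 -> clock=8.
Op 3: insert c.com -> 10.0.0.2 (expiry=8+6=14). clock=8
Op 4: insert a.com -> 10.0.0.3 (expiry=8+13=21). clock=8
Op 5: tick 4 -> clock=12.
Op 6: tick 1 -> clock=13.
Op 7: tick 3 -> clock=16. purged={c.com}
Op 8: insert b.com -> 10.0.0.3 (expiry=16+4=20). clock=16
Op 9: insert f.com -> 10.0.0.2 (expiry=16+18=34). clock=16
Op 10: insert d.com -> 10.0.0.2 (expiry=16+6=22). clock=16
Op 11: tick 3 -> clock=19.
Op 12: tick 1 -> clock=20. purged={b.com}
Op 13: tick 4 -> clock=24. purged={a.com,d.com}
Op 14: insert e.com -> 10.0.0.3 (expiry=24+15=39). clock=24
Op 15: tick 2 -> clock=26.
Op 16: insert d.com -> 10.0.0.4 (expiry=26+7=33). clock=26
lookup b.com: not in cache (expired or never inserted)

Answer: NXDOMAIN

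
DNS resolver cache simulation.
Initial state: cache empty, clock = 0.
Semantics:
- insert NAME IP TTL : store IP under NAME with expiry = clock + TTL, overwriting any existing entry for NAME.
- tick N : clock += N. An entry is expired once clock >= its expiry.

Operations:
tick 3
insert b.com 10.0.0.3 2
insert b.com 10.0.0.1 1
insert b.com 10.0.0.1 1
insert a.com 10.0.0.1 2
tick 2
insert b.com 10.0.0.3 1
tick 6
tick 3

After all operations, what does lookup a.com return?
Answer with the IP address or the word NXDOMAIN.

Answer: NXDOMAIN

Derivation:
Op 1: tick 3 -> clock=3.
Op 2: insert b.com -> 10.0.0.3 (expiry=3+2=5). clock=3
Op 3: insert b.com -> 10.0.0.1 (expiry=3+1=4). clock=3
Op 4: insert b.com -> 10.0.0.1 (expiry=3+1=4). clock=3
Op 5: insert a.com -> 10.0.0.1 (expiry=3+2=5). clock=3
Op 6: tick 2 -> clock=5. purged={a.com,b.com}
Op 7: insert b.com -> 10.0.0.3 (expiry=5+1=6). clock=5
Op 8: tick 6 -> clock=11. purged={b.com}
Op 9: tick 3 -> clock=14.
lookup a.com: not in cache (expired or never inserted)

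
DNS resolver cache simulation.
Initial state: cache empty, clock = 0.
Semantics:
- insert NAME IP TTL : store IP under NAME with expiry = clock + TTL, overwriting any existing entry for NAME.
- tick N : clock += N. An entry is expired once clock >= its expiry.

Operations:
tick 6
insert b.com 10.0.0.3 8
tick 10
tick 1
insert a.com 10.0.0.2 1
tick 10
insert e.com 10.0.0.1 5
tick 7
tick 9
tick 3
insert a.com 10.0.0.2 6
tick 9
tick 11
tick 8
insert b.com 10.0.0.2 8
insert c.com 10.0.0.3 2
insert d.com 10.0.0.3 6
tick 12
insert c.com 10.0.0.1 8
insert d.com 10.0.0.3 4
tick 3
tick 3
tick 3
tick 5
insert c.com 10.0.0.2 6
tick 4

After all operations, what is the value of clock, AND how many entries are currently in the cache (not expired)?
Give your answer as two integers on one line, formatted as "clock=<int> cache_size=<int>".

Answer: clock=104 cache_size=1

Derivation:
Op 1: tick 6 -> clock=6.
Op 2: insert b.com -> 10.0.0.3 (expiry=6+8=14). clock=6
Op 3: tick 10 -> clock=16. purged={b.com}
Op 4: tick 1 -> clock=17.
Op 5: insert a.com -> 10.0.0.2 (expiry=17+1=18). clock=17
Op 6: tick 10 -> clock=27. purged={a.com}
Op 7: insert e.com -> 10.0.0.1 (expiry=27+5=32). clock=27
Op 8: tick 7 -> clock=34. purged={e.com}
Op 9: tick 9 -> clock=43.
Op 10: tick 3 -> clock=46.
Op 11: insert a.com -> 10.0.0.2 (expiry=46+6=52). clock=46
Op 12: tick 9 -> clock=55. purged={a.com}
Op 13: tick 11 -> clock=66.
Op 14: tick 8 -> clock=74.
Op 15: insert b.com -> 10.0.0.2 (expiry=74+8=82). clock=74
Op 16: insert c.com -> 10.0.0.3 (expiry=74+2=76). clock=74
Op 17: insert d.com -> 10.0.0.3 (expiry=74+6=80). clock=74
Op 18: tick 12 -> clock=86. purged={b.com,c.com,d.com}
Op 19: insert c.com -> 10.0.0.1 (expiry=86+8=94). clock=86
Op 20: insert d.com -> 10.0.0.3 (expiry=86+4=90). clock=86
Op 21: tick 3 -> clock=89.
Op 22: tick 3 -> clock=92. purged={d.com}
Op 23: tick 3 -> clock=95. purged={c.com}
Op 24: tick 5 -> clock=100.
Op 25: insert c.com -> 10.0.0.2 (expiry=100+6=106). clock=100
Op 26: tick 4 -> clock=104.
Final clock = 104
Final cache (unexpired): {c.com} -> size=1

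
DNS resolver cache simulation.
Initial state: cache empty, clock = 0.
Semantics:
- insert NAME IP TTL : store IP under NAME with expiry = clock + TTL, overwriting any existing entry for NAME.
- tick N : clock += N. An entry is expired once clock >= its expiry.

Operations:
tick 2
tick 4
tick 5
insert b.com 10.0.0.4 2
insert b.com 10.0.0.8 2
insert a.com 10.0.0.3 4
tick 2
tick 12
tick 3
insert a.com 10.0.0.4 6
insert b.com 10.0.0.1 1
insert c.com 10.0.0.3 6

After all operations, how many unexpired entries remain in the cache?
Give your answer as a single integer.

Answer: 3

Derivation:
Op 1: tick 2 -> clock=2.
Op 2: tick 4 -> clock=6.
Op 3: tick 5 -> clock=11.
Op 4: insert b.com -> 10.0.0.4 (expiry=11+2=13). clock=11
Op 5: insert b.com -> 10.0.0.8 (expiry=11+2=13). clock=11
Op 6: insert a.com -> 10.0.0.3 (expiry=11+4=15). clock=11
Op 7: tick 2 -> clock=13. purged={b.com}
Op 8: tick 12 -> clock=25. purged={a.com}
Op 9: tick 3 -> clock=28.
Op 10: insert a.com -> 10.0.0.4 (expiry=28+6=34). clock=28
Op 11: insert b.com -> 10.0.0.1 (expiry=28+1=29). clock=28
Op 12: insert c.com -> 10.0.0.3 (expiry=28+6=34). clock=28
Final cache (unexpired): {a.com,b.com,c.com} -> size=3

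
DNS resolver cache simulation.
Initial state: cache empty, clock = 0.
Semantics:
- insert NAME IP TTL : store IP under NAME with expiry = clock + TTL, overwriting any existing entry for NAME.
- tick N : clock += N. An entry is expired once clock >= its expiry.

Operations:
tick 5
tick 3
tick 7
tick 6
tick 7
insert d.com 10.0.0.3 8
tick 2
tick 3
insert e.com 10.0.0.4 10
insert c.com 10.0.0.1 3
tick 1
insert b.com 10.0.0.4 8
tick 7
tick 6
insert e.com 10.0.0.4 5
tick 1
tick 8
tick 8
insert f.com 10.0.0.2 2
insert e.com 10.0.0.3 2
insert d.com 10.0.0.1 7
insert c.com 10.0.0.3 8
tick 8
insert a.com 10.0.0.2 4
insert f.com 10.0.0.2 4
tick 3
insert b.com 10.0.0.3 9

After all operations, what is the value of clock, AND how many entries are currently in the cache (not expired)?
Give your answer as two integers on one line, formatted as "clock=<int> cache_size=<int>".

Answer: clock=75 cache_size=3

Derivation:
Op 1: tick 5 -> clock=5.
Op 2: tick 3 -> clock=8.
Op 3: tick 7 -> clock=15.
Op 4: tick 6 -> clock=21.
Op 5: tick 7 -> clock=28.
Op 6: insert d.com -> 10.0.0.3 (expiry=28+8=36). clock=28
Op 7: tick 2 -> clock=30.
Op 8: tick 3 -> clock=33.
Op 9: insert e.com -> 10.0.0.4 (expiry=33+10=43). clock=33
Op 10: insert c.com -> 10.0.0.1 (expiry=33+3=36). clock=33
Op 11: tick 1 -> clock=34.
Op 12: insert b.com -> 10.0.0.4 (expiry=34+8=42). clock=34
Op 13: tick 7 -> clock=41. purged={c.com,d.com}
Op 14: tick 6 -> clock=47. purged={b.com,e.com}
Op 15: insert e.com -> 10.0.0.4 (expiry=47+5=52). clock=47
Op 16: tick 1 -> clock=48.
Op 17: tick 8 -> clock=56. purged={e.com}
Op 18: tick 8 -> clock=64.
Op 19: insert f.com -> 10.0.0.2 (expiry=64+2=66). clock=64
Op 20: insert e.com -> 10.0.0.3 (expiry=64+2=66). clock=64
Op 21: insert d.com -> 10.0.0.1 (expiry=64+7=71). clock=64
Op 22: insert c.com -> 10.0.0.3 (expiry=64+8=72). clock=64
Op 23: tick 8 -> clock=72. purged={c.com,d.com,e.com,f.com}
Op 24: insert a.com -> 10.0.0.2 (expiry=72+4=76). clock=72
Op 25: insert f.com -> 10.0.0.2 (expiry=72+4=76). clock=72
Op 26: tick 3 -> clock=75.
Op 27: insert b.com -> 10.0.0.3 (expiry=75+9=84). clock=75
Final clock = 75
Final cache (unexpired): {a.com,b.com,f.com} -> size=3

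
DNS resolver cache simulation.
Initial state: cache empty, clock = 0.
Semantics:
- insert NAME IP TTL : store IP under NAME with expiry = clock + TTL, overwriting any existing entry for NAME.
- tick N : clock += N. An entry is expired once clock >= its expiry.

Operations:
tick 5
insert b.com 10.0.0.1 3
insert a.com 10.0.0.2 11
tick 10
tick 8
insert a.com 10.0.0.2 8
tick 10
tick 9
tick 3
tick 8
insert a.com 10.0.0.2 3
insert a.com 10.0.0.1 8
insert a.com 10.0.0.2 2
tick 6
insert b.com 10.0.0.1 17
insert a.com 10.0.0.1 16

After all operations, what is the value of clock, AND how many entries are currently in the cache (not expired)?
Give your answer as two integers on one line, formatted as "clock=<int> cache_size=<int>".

Op 1: tick 5 -> clock=5.
Op 2: insert b.com -> 10.0.0.1 (expiry=5+3=8). clock=5
Op 3: insert a.com -> 10.0.0.2 (expiry=5+11=16). clock=5
Op 4: tick 10 -> clock=15. purged={b.com}
Op 5: tick 8 -> clock=23. purged={a.com}
Op 6: insert a.com -> 10.0.0.2 (expiry=23+8=31). clock=23
Op 7: tick 10 -> clock=33. purged={a.com}
Op 8: tick 9 -> clock=42.
Op 9: tick 3 -> clock=45.
Op 10: tick 8 -> clock=53.
Op 11: insert a.com -> 10.0.0.2 (expiry=53+3=56). clock=53
Op 12: insert a.com -> 10.0.0.1 (expiry=53+8=61). clock=53
Op 13: insert a.com -> 10.0.0.2 (expiry=53+2=55). clock=53
Op 14: tick 6 -> clock=59. purged={a.com}
Op 15: insert b.com -> 10.0.0.1 (expiry=59+17=76). clock=59
Op 16: insert a.com -> 10.0.0.1 (expiry=59+16=75). clock=59
Final clock = 59
Final cache (unexpired): {a.com,b.com} -> size=2

Answer: clock=59 cache_size=2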